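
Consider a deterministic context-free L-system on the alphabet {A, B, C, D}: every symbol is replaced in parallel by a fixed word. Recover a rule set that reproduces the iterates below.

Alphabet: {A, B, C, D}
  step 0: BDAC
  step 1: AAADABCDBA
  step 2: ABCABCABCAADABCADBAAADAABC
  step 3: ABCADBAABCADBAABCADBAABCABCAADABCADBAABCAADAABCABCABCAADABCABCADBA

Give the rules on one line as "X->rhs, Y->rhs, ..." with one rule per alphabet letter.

  step 2 ⇒ step 3: ABCABCABCAADABCADBAAADAABC ⇒ ABC·A·DBA·ABC·A·DBA·ABC·A·DBA·ABC·ABC·AAD·ABC·A·DBA·ABC·AAD·A·ABC·ABC·ABC·AAD·ABC·ABC·A·DBA
    A ↦ ABC
    B ↦ A
    C ↦ DBA
    D ↦ AAD

A->ABC, B->A, C->DBA, D->AAD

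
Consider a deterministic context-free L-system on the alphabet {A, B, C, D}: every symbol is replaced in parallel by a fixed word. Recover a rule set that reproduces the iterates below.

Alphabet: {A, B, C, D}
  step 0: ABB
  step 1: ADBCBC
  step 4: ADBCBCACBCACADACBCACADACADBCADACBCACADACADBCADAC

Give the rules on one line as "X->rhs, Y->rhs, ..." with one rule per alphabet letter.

A->AD, B->BC, C->AC, D->BC

  step 0 ⇒ step 1: ABB ⇒ AD·BC·BC
    A ↦ AD
    B ↦ BC
    C ↦ AC  (constrained at step 1)
    D ↦ BC  (constrained at step 1)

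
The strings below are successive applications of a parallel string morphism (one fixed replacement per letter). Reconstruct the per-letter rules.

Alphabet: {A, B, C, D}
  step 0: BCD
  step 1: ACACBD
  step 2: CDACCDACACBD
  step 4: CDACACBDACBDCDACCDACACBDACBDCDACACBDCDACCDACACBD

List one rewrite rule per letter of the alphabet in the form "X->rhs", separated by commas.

  step 1 ⇒ step 2: ACACBD ⇒ CD·AC·CD·AC·AC·BD
    A ↦ CD
    B ↦ AC
    C ↦ AC
    D ↦ BD

A->CD, B->AC, C->AC, D->BD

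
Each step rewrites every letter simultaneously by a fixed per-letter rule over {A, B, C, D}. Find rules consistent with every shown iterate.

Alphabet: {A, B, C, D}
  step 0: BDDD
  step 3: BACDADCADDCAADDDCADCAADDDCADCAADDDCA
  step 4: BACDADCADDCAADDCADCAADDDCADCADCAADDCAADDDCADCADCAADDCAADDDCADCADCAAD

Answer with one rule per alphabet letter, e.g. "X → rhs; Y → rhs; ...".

A->D, B->BAC, C->A, D->DCA

  step 3 ⇒ step 4: BACDADCADDCAADDDCADCAADDDCADCAADDDCA ⇒ BAC·D·A·DCA·D·DCA·A·D·DCA·DCA·A·D·D·DCA·DCA·DCA·A·D·DCA·A·D·D·DCA·DCA·DCA·A·D·DCA·A·D·D·DCA·DCA·DCA·A·D
    A ↦ D
    B ↦ BAC
    C ↦ A
    D ↦ DCA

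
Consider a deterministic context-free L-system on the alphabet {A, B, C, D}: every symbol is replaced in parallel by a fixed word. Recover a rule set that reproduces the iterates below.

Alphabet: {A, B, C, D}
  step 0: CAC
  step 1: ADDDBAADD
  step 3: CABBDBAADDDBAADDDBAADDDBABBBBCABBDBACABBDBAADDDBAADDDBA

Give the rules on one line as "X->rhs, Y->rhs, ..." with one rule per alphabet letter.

A->DBA, B->BB, C->ADD, D->CA

  step 0 ⇒ step 1: CAC ⇒ ADD·DBA·ADD
    A ↦ DBA
    C ↦ ADD
    B ↦ BB  (constrained at step 1)
    D ↦ CA  (constrained at step 1)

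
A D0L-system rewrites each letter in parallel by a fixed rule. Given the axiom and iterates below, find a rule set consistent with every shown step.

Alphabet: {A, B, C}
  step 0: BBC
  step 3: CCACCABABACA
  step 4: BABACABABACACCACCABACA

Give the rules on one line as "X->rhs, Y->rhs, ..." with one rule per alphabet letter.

A->CA, B->C, C->BA

  step 3 ⇒ step 4: CCACCABABACA ⇒ BA·BA·CA·BA·BA·CA·C·CA·C·CA·BA·CA
    A ↦ CA
    B ↦ C
    C ↦ BA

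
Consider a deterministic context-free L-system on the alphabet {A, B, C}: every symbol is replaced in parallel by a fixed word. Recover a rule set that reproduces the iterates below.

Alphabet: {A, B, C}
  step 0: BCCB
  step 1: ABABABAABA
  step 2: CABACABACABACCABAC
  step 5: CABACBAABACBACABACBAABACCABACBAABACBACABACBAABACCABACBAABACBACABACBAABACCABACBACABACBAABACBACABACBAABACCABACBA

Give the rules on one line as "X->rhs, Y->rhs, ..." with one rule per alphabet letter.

  step 1 ⇒ step 2: ABABABAABA ⇒ C·ABA·C·ABA·C·ABA·C·C·ABA·C
    A ↦ C
    B ↦ ABA
  step 0 ⇒ step 1: BCCB ⇒ ABA·BA·BA·ABA
    C ↦ BA

A->C, B->ABA, C->BA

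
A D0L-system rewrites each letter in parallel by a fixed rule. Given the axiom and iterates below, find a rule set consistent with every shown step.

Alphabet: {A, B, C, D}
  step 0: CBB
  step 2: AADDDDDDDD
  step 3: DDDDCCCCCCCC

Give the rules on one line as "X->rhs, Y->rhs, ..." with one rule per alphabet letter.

  step 2 ⇒ step 3: AADDDDDDDD ⇒ DD·DD·C·C·C·C·C·C·C·C
    A ↦ DD
    D ↦ C
    B ↦ AA  (constrained at step 0)
    C ↦ B  (constrained at step 0)

A->DD, B->AA, C->B, D->C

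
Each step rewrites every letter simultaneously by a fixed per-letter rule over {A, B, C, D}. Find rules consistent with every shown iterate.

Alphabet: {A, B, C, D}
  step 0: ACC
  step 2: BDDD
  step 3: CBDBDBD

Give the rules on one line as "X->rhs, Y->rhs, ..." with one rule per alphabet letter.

A->D, B->C, C->A, D->BD

  step 2 ⇒ step 3: BDDD ⇒ C·BD·BD·BD
    B ↦ C
    D ↦ BD
    A ↦ D  (constrained at step 0)
    C ↦ A  (constrained at step 0)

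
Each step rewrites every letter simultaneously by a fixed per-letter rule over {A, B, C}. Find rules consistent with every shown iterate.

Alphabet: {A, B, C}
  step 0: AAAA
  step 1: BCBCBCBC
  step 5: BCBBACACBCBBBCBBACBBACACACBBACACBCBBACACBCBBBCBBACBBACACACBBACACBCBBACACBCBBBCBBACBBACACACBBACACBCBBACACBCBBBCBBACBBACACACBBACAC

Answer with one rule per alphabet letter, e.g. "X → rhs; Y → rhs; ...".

  step 0 ⇒ step 1: AAAA ⇒ BC·BC·BC·BC
    A ↦ BC
    B ↦ AC  (constrained at step 1)
    C ↦ BB  (constrained at step 1)

A->BC, B->AC, C->BB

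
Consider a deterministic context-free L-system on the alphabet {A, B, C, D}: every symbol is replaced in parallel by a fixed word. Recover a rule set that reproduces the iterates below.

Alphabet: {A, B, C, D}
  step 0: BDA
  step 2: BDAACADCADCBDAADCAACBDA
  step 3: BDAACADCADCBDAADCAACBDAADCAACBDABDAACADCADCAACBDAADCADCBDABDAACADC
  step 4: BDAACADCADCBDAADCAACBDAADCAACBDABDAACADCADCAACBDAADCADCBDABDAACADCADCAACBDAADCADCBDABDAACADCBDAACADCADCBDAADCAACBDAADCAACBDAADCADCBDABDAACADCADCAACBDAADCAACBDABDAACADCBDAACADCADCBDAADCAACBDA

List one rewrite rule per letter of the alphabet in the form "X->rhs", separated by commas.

  step 3 ⇒ step 4: BDAACADCADCBDAADCAACBDAADCAACBDABDAACADCADCAACBDAADCADCBDABDAACADC ⇒ BD·AAC·ADC·ADC·BDA·ADC·AAC·BDA·ADC·AAC·BDA·BD·AAC·ADC·ADC·AAC·BDA·ADC·ADC·BDA·BD·AAC·ADC·ADC·AAC·BDA·ADC·ADC·BDA·BD·AAC·ADC·BD·AAC·ADC·ADC·BDA·ADC·AAC·BDA·ADC·AAC·BDA·ADC·ADC·BDA·BD·AAC·ADC·ADC·AAC·BDA·ADC·AAC·BDA·BD·AAC·ADC·BD·AAC·ADC·ADC·BDA·ADC·AAC·BDA
    A ↦ ADC
    B ↦ BD
    C ↦ BDA
    D ↦ AAC

A->ADC, B->BD, C->BDA, D->AAC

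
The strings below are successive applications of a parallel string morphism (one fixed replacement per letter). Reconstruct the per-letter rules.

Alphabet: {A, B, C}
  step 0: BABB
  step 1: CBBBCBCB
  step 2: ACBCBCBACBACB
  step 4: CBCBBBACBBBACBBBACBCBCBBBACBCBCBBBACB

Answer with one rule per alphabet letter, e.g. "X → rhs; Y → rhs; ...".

A->BB, B->CB, C->A

  step 1 ⇒ step 2: CBBBCBCB ⇒ A·CB·CB·CB·A·CB·A·CB
    B ↦ CB
    C ↦ A
  step 0 ⇒ step 1: BABB ⇒ CB·BB·CB·CB
    A ↦ BB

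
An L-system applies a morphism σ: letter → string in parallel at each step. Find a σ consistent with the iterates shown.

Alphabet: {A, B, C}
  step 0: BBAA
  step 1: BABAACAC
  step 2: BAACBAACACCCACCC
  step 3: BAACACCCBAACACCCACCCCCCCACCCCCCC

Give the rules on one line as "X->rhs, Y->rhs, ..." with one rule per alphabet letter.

  step 2 ⇒ step 3: BAACBAACACCCACCC ⇒ BA·AC·AC·CC·BA·AC·AC·CC·AC·CC·CC·CC·AC·CC·CC·CC
    A ↦ AC
    B ↦ BA
    C ↦ CC

A->AC, B->BA, C->CC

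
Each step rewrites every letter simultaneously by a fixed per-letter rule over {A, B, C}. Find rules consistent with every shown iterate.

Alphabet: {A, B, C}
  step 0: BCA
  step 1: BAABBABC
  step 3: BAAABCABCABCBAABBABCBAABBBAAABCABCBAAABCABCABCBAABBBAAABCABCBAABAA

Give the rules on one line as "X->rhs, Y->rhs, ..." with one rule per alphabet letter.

A->ABC, B->BAA, C->BB

  step 0 ⇒ step 1: BCA ⇒ BAA·BB·ABC
    A ↦ ABC
    B ↦ BAA
    C ↦ BB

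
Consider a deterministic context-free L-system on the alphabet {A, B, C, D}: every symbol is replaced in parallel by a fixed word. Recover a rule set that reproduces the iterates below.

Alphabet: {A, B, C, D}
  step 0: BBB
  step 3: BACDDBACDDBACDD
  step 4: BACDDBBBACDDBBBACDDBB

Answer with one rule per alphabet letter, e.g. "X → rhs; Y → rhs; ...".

A->C, B->BA, C->DD, D->B

  step 3 ⇒ step 4: BACDDBACDDBACDD ⇒ BA·C·DD·B·B·BA·C·DD·B·B·BA·C·DD·B·B
    A ↦ C
    B ↦ BA
    C ↦ DD
    D ↦ B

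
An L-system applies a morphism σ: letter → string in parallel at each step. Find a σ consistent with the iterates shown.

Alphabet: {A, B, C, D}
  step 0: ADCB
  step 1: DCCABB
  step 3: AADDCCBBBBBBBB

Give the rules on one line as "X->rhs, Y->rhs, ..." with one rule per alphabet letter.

  step 0 ⇒ step 1: ADCB ⇒ D·CC·A·BB
    A ↦ D
    B ↦ BB
    C ↦ A
    D ↦ CC

A->D, B->BB, C->A, D->CC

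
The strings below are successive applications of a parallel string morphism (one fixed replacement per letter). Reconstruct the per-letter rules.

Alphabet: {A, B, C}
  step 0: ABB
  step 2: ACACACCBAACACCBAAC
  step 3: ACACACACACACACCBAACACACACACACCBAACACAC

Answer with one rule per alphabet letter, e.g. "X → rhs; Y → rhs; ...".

A->AC, B->CBA, C->AC

  step 2 ⇒ step 3: ACACACCBAACACCBAAC ⇒ AC·AC·AC·AC·AC·AC·AC·CBA·AC·AC·AC·AC·AC·AC·CBA·AC·AC·AC
    A ↦ AC
    B ↦ CBA
    C ↦ AC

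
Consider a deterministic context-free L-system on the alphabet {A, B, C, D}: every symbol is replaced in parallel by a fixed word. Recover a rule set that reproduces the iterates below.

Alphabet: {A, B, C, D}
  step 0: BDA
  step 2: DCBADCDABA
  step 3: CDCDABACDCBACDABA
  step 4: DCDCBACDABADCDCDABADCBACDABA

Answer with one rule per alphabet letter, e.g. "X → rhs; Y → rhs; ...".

  step 3 ⇒ step 4: CDCDABACDCBACDABA ⇒ D·C·D·C·BA·CDA·BA·D·C·D·CDA·BA·D·C·BA·CDA·BA
    A ↦ BA
    B ↦ CDA
    C ↦ D
    D ↦ C

A->BA, B->CDA, C->D, D->C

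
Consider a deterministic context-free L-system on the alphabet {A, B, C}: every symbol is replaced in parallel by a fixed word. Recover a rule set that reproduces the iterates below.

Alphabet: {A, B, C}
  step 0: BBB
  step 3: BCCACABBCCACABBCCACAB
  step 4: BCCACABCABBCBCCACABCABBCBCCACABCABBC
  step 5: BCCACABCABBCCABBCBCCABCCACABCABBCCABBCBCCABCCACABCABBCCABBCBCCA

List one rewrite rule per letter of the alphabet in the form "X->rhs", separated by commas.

A->B, B->BC, C->CA

  step 4 ⇒ step 5: BCCACABCABBCBCCACABCABBCBCCACABCABBC ⇒ BC·CA·CA·B·CA·B·BC·CA·B·BC·BC·CA·BC·CA·CA·B·CA·B·BC·CA·B·BC·BC·CA·BC·CA·CA·B·CA·B·BC·CA·B·BC·BC·CA
    A ↦ B
    B ↦ BC
    C ↦ CA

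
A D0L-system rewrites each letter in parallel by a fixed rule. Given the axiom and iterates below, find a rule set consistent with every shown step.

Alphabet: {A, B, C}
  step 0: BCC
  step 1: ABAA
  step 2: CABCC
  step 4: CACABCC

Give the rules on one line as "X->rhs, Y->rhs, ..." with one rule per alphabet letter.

A->C, B->AB, C->A

  step 1 ⇒ step 2: ABAA ⇒ C·AB·C·C
    A ↦ C
    B ↦ AB
  step 0 ⇒ step 1: BCC ⇒ AB·A·A
    C ↦ A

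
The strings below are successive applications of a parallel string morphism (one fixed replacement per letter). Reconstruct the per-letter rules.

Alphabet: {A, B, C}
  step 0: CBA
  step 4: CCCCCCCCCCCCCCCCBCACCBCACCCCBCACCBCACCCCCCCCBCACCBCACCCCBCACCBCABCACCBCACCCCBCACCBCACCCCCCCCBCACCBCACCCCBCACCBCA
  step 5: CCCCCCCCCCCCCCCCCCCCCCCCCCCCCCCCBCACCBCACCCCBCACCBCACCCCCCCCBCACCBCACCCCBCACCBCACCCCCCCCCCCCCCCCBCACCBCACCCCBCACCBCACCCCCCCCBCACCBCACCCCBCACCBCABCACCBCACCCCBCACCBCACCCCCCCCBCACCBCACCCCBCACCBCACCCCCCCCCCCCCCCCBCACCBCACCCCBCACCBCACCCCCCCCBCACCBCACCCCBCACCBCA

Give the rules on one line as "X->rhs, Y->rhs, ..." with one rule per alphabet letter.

  step 4 ⇒ step 5: CCCCCCCCCCCCCCCCBCACCBCACCCCBCACCBCACCCCCCCCBCACCBCACCCCBCACCBCABCACCBCACCCCBCACCBCACCCCCCCCBCACCBCACCCCBCACCBCA ⇒ CC·CC·CC·CC·CC·CC·CC·CC·CC·CC·CC·CC·CC·CC·CC·CC·BCA·CC·BCA·CC·CC·BCA·CC·BCA·CC·CC·CC·CC·BCA·CC·BCA·CC·CC·BCA·CC·BCA·CC·CC·CC·CC·CC·CC·CC·CC·BCA·CC·BCA·CC·CC·BCA·CC·BCA·CC·CC·CC·CC·BCA·CC·BCA·CC·CC·BCA·CC·BCA·BCA·CC·BCA·CC·CC·BCA·CC·BCA·CC·CC·CC·CC·BCA·CC·BCA·CC·CC·BCA·CC·BCA·CC·CC·CC·CC·CC·CC·CC·CC·BCA·CC·BCA·CC·CC·BCA·CC·BCA·CC·CC·CC·CC·BCA·CC·BCA·CC·CC·BCA·CC·BCA
    A ↦ BCA
    B ↦ BCA
    C ↦ CC

A->BCA, B->BCA, C->CC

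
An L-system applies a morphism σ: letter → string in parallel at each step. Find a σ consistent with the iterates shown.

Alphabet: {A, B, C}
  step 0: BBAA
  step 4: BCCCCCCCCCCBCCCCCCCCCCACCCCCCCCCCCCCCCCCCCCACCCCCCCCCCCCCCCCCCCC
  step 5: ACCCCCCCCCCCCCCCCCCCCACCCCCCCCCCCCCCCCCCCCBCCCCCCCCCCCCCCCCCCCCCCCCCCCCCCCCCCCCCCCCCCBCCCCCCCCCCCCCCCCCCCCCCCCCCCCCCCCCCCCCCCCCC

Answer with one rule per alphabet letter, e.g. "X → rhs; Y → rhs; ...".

A->BCC, B->A, C->CC

  step 4 ⇒ step 5: BCCCCCCCCCCBCCCCCCCCCCACCCCCCCCCCCCCCCCCCCCACCCCCCCCCCCCCCCCCCCC ⇒ A·CC·CC·CC·CC·CC·CC·CC·CC·CC·CC·A·CC·CC·CC·CC·CC·CC·CC·CC·CC·CC·BCC·CC·CC·CC·CC·CC·CC·CC·CC·CC·CC·CC·CC·CC·CC·CC·CC·CC·CC·CC·CC·BCC·CC·CC·CC·CC·CC·CC·CC·CC·CC·CC·CC·CC·CC·CC·CC·CC·CC·CC·CC·CC
    A ↦ BCC
    B ↦ A
    C ↦ CC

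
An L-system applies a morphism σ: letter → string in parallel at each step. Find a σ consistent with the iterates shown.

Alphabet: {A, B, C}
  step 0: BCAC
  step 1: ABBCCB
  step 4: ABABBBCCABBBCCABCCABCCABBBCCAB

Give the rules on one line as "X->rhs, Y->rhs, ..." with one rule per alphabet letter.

  step 0 ⇒ step 1: BCAC ⇒ AB·B·CC·B
    A ↦ CC
    B ↦ AB
    C ↦ B

A->CC, B->AB, C->B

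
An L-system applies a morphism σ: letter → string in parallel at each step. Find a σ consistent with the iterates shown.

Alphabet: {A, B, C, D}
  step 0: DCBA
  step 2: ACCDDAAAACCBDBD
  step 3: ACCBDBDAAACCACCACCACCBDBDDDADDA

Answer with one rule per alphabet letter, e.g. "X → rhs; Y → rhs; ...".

A->ACC, B->DD, C->BD, D->A

  step 2 ⇒ step 3: ACCDDAAAACCBDBD ⇒ ACC·BD·BD·A·A·ACC·ACC·ACC·ACC·BD·BD·DD·A·DD·A
    A ↦ ACC
    B ↦ DD
    C ↦ BD
    D ↦ A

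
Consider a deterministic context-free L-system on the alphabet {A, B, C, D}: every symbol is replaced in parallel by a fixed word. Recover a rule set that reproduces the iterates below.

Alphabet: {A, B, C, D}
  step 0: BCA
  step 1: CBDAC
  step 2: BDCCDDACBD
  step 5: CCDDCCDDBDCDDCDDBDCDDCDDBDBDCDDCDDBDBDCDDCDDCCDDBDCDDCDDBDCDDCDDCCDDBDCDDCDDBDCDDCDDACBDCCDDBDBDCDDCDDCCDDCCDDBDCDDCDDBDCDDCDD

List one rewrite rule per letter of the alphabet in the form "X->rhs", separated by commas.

A->AC, B->C, C->BD, D->CDD

  step 1 ⇒ step 2: CBDAC ⇒ BD·C·CDD·AC·BD
    A ↦ AC
    B ↦ C
    C ↦ BD
    D ↦ CDD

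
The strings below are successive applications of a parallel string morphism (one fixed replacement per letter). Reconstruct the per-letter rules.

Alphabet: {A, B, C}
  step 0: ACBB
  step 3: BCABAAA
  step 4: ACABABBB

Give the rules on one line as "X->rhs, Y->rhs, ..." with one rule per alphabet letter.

  step 3 ⇒ step 4: BCABAAA ⇒ A·CA·B·A·B·B·B
    A ↦ B
    B ↦ A
    C ↦ CA

A->B, B->A, C->CA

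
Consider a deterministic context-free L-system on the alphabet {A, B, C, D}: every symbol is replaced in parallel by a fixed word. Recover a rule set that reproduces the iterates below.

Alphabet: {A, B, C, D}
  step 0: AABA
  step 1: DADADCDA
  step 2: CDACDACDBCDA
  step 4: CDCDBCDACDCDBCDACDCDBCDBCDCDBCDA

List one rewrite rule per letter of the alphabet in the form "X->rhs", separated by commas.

  step 1 ⇒ step 2: DADADCDA ⇒ C·DA·C·DA·C·DB·C·DA
    A ↦ DA
    C ↦ DB
    D ↦ C
  step 0 ⇒ step 1: AABA ⇒ DA·DA·DC·DA
    B ↦ DC

A->DA, B->DC, C->DB, D->C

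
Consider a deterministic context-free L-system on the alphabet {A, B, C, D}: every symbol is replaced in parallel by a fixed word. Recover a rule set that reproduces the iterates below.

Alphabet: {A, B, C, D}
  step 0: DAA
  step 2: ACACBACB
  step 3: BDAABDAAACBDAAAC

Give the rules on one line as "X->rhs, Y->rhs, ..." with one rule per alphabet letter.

  step 2 ⇒ step 3: ACACBACB ⇒ BD·AA·BD·AA·AC·BD·AA·AC
    A ↦ BD
    B ↦ AC
    C ↦ AA
    D ↦ B  (constrained at step 0)

A->BD, B->AC, C->AA, D->B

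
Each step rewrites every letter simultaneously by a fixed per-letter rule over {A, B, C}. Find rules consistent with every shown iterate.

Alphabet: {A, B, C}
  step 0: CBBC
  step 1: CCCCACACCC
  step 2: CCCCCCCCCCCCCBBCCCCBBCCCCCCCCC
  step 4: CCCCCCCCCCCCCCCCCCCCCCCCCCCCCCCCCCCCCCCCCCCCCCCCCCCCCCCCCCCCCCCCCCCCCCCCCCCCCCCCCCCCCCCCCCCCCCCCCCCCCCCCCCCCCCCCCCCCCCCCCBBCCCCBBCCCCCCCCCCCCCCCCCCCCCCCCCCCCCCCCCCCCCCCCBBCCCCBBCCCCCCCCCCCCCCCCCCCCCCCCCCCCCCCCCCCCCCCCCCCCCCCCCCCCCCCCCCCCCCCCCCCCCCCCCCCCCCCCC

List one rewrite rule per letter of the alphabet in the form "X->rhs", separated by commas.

A->CBB, B->CA, C->CCC

  step 1 ⇒ step 2: CCCCACACCC ⇒ CCC·CCC·CCC·CCC·CBB·CCC·CBB·CCC·CCC·CCC
    A ↦ CBB
    C ↦ CCC
  step 0 ⇒ step 1: CBBC ⇒ CCC·CA·CA·CCC
    B ↦ CA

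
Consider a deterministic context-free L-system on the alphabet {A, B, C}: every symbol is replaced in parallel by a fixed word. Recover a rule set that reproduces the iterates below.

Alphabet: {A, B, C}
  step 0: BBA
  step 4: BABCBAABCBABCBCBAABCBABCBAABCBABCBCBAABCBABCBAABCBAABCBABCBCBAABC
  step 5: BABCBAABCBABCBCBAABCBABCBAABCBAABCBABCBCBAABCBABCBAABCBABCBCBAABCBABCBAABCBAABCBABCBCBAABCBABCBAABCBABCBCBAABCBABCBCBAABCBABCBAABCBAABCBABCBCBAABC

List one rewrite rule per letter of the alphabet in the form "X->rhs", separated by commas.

  step 4 ⇒ step 5: BABCBAABCBABCBCBAABCBABCBAABCBABCBCBAABCBABCBAABCBAABCBABCBCBAABC ⇒ BA·BC·BA·ABC·BA·BC·BC·BA·ABC·BA·BC·BA·ABC·BA·ABC·BA·BC·BC·BA·ABC·BA·BC·BA·ABC·BA·BC·BC·BA·ABC·BA·BC·BA·ABC·BA·ABC·BA·BC·BC·BA·ABC·BA·BC·BA·ABC·BA·BC·BC·BA·ABC·BA·BC·BC·BA·ABC·BA·BC·BA·ABC·BA·ABC·BA·BC·BC·BA·ABC
    A ↦ BC
    B ↦ BA
    C ↦ ABC

A->BC, B->BA, C->ABC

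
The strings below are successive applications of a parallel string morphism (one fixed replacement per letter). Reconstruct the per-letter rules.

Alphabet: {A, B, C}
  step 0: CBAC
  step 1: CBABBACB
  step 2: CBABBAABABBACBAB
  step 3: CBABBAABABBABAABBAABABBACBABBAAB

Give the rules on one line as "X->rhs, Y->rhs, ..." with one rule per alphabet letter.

  step 2 ⇒ step 3: CBABBAABABBACBAB ⇒ CB·AB·BA·AB·AB·BA·BA·AB·BA·AB·AB·BA·CB·AB·BA·AB
    A ↦ BA
    B ↦ AB
    C ↦ CB

A->BA, B->AB, C->CB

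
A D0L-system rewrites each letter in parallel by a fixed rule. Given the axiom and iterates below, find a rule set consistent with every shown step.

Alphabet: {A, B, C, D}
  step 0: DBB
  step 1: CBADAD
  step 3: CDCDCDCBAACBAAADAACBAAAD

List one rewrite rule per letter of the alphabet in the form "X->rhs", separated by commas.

  step 0 ⇒ step 1: DBB ⇒ CB·AD·AD
    B ↦ AD
    D ↦ CB
    A ↦ CD  (constrained at step 1)
    C ↦ AA  (constrained at step 1)

A->CD, B->AD, C->AA, D->CB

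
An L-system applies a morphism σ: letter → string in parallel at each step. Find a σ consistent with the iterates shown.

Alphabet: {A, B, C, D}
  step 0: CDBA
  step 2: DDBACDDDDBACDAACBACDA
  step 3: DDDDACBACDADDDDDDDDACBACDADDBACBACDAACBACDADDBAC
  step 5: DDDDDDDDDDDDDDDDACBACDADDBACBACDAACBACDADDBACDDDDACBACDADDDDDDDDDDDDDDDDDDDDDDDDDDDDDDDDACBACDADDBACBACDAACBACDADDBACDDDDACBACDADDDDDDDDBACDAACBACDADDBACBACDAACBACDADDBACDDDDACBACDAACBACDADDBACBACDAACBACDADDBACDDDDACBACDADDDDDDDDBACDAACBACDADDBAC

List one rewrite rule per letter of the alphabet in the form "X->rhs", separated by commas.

  step 2 ⇒ step 3: DDBACDDDDBACDAACBACDA ⇒ DD·DD·AC·BAC·DA·DD·DD·DD·DD·AC·BAC·DA·DD·BAC·BAC·DA·AC·BAC·DA·DD·BAC
    A ↦ BAC
    B ↦ AC
    C ↦ DA
    D ↦ DD

A->BAC, B->AC, C->DA, D->DD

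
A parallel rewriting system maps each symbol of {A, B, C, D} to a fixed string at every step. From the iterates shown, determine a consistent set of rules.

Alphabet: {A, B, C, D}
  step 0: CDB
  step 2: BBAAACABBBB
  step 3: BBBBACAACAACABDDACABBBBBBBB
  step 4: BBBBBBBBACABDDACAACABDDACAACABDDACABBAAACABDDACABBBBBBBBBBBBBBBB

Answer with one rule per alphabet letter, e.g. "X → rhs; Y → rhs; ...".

A->ACA, B->BB, C->BDD, D->A

  step 3 ⇒ step 4: BBBBACAACAACABDDACABBBBBBBB ⇒ BB·BB·BB·BB·ACA·BDD·ACA·ACA·BDD·ACA·ACA·BDD·ACA·BB·A·A·ACA·BDD·ACA·BB·BB·BB·BB·BB·BB·BB·BB
    A ↦ ACA
    B ↦ BB
    C ↦ BDD
    D ↦ A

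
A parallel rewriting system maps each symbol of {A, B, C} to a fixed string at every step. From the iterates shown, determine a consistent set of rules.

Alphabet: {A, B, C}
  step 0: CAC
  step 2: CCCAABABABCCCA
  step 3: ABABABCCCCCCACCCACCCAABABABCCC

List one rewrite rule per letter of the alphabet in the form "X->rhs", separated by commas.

  step 2 ⇒ step 3: CCCAABABABCCCA ⇒ AB·AB·AB·CCC·CCC·A·CCC·A·CCC·A·AB·AB·AB·CCC
    A ↦ CCC
    B ↦ A
    C ↦ AB

A->CCC, B->A, C->AB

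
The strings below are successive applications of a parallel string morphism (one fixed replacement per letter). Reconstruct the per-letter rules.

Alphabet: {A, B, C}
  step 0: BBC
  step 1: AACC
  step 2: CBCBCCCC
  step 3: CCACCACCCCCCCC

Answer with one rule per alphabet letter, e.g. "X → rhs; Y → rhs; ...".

  step 2 ⇒ step 3: CBCBCCCC ⇒ CC·A·CC·A·CC·CC·CC·CC
    B ↦ A
    C ↦ CC
  step 1 ⇒ step 2: AACC ⇒ CB·CB·CC·CC
    A ↦ CB

A->CB, B->A, C->CC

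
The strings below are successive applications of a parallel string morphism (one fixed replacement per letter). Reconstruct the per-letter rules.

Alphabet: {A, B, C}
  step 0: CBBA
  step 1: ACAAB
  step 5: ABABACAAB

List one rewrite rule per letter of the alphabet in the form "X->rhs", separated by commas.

  step 0 ⇒ step 1: CBBA ⇒ AC·A·A·B
    A ↦ B
    B ↦ A
    C ↦ AC

A->B, B->A, C->AC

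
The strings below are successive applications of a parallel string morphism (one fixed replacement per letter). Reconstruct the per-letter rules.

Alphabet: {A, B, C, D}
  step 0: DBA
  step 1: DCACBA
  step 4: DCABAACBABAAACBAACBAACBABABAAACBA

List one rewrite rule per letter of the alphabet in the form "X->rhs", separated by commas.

  step 0 ⇒ step 1: DBA ⇒ DC·AC·BA
    A ↦ BA
    B ↦ AC
    D ↦ DC
    C ↦ A  (constrained at step 1)

A->BA, B->AC, C->A, D->DC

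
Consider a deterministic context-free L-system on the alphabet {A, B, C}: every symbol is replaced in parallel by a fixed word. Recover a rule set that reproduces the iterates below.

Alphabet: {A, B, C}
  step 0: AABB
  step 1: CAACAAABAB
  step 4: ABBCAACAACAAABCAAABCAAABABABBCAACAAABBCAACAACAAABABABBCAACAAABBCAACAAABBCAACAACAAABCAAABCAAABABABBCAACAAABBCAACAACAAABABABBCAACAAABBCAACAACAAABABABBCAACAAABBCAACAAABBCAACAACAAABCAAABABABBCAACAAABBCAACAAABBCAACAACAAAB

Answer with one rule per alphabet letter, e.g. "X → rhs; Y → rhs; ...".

A->CAA, B->AB, C->ABB

  step 0 ⇒ step 1: AABB ⇒ CAA·CAA·AB·AB
    A ↦ CAA
    B ↦ AB
    C ↦ ABB  (constrained at step 1)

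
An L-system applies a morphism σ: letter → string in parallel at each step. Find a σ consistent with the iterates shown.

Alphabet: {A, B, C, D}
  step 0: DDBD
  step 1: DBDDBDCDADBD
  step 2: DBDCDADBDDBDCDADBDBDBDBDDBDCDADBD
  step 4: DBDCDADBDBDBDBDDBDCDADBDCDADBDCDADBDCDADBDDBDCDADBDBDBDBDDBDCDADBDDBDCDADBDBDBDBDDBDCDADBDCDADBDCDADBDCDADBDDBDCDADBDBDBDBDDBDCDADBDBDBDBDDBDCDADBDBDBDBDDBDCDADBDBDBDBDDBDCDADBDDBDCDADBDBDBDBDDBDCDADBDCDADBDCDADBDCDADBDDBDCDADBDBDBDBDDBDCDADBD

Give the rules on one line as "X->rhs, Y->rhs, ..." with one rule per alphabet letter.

  step 1 ⇒ step 2: DBDDBDCDADBD ⇒ DBD·CDA·DBD·DBD·CDA·DBD·B·DBD·BD·DBD·CDA·DBD
    A ↦ BD
    B ↦ CDA
    C ↦ B
    D ↦ DBD

A->BD, B->CDA, C->B, D->DBD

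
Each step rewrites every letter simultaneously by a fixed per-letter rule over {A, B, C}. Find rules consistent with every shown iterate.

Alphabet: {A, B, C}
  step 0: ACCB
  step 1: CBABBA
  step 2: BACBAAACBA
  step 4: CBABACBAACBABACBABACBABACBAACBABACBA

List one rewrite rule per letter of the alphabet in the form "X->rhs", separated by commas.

  step 1 ⇒ step 2: CBABBA ⇒ B·A·CBA·A·A·CBA
    A ↦ CBA
    B ↦ A
    C ↦ B

A->CBA, B->A, C->B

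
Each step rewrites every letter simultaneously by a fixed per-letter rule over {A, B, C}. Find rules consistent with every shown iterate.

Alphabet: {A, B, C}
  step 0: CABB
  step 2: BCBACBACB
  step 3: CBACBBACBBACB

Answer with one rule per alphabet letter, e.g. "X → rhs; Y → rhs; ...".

  step 2 ⇒ step 3: BCBACBACB ⇒ CB·A·CB·B·A·CB·B·A·CB
    A ↦ B
    B ↦ CB
    C ↦ A

A->B, B->CB, C->A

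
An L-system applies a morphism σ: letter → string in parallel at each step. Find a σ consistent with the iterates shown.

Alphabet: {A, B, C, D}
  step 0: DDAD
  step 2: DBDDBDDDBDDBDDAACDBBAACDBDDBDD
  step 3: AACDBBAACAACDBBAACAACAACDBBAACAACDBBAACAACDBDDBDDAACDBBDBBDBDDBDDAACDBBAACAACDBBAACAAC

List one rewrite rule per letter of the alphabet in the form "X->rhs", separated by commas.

A->DBD, B->DBB, C->D, D->AAC

  step 2 ⇒ step 3: DBDDBDDDBDDBDDAACDBBAACDBDDBDD ⇒ AAC·DBB·AAC·AAC·DBB·AAC·AAC·AAC·DBB·AAC·AAC·DBB·AAC·AAC·DBD·DBD·D·AAC·DBB·DBB·DBD·DBD·D·AAC·DBB·AAC·AAC·DBB·AAC·AAC
    A ↦ DBD
    B ↦ DBB
    C ↦ D
    D ↦ AAC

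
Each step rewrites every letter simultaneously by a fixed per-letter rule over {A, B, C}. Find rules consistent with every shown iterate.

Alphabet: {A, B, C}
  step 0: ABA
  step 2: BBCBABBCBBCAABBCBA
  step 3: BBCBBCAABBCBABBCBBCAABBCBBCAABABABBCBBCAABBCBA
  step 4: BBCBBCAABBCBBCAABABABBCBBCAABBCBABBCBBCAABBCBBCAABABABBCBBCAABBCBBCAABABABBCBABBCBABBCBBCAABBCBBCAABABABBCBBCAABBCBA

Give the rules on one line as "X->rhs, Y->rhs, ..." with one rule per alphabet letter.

  step 3 ⇒ step 4: BBCBBCAABBCBABBCBBCAABBCBBCAABABABBCBBCAABBCBA ⇒ BBC·BBC·AA·BBC·BBC·AA·BA·BA·BBC·BBC·AA·BBC·BA·BBC·BBC·AA·BBC·BBC·AA·BA·BA·BBC·BBC·AA·BBC·BBC·AA·BA·BA·BBC·BA·BBC·BA·BBC·BBC·AA·BBC·BBC·AA·BA·BA·BBC·BBC·AA·BBC·BA
    A ↦ BA
    B ↦ BBC
    C ↦ AA

A->BA, B->BBC, C->AA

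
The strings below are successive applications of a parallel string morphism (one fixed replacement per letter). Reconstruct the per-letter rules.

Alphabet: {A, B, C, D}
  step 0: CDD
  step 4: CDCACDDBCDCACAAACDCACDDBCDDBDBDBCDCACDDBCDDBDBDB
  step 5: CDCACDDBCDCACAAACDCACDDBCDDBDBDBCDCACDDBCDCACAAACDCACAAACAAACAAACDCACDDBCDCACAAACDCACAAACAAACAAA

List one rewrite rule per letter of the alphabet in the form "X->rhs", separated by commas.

A->DB, B->AA, C->CD, D->CA

  step 4 ⇒ step 5: CDCACDDBCDCACAAACDCACDDBCDDBDBDBCDCACDDBCDDBDBDB ⇒ CD·CA·CD·DB·CD·CA·CA·AA·CD·CA·CD·DB·CD·DB·DB·DB·CD·CA·CD·DB·CD·CA·CA·AA·CD·CA·CA·AA·CA·AA·CA·AA·CD·CA·CD·DB·CD·CA·CA·AA·CD·CA·CA·AA·CA·AA·CA·AA
    A ↦ DB
    B ↦ AA
    C ↦ CD
    D ↦ CA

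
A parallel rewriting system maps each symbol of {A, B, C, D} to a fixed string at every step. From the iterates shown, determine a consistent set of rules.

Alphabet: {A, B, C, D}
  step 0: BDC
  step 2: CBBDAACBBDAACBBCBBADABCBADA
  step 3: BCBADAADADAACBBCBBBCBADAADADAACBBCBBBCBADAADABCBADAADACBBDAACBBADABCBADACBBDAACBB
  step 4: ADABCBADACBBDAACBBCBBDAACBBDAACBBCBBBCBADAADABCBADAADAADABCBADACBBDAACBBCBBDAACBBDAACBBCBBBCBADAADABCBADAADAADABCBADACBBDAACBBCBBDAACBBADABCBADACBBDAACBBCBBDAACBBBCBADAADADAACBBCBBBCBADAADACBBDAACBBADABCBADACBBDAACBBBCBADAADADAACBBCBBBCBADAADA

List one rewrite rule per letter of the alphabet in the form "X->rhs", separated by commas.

  step 3 ⇒ step 4: BCBADAADADAACBBCBBBCBADAADADAACBBCBBBCBADAADABCBADAADACBBDAACBBADABCBADACBBDAACBB ⇒ ADA·BCB·ADA·CBB·DAA·CBB·CBB·DAA·CBB·DAA·CBB·CBB·BCB·ADA·ADA·BCB·ADA·ADA·ADA·BCB·ADA·CBB·DAA·CBB·CBB·DAA·CBB·DAA·CBB·CBB·BCB·ADA·ADA·BCB·ADA·ADA·ADA·BCB·ADA·CBB·DAA·CBB·CBB·DAA·CBB·ADA·BCB·ADA·CBB·DAA·CBB·CBB·DAA·CBB·BCB·ADA·ADA·DAA·CBB·CBB·BCB·ADA·ADA·CBB·DAA·CBB·ADA·BCB·ADA·CBB·DAA·CBB·BCB·ADA·ADA·DAA·CBB·CBB·BCB·ADA·ADA
    A ↦ CBB
    B ↦ ADA
    C ↦ BCB
    D ↦ DAA

A->CBB, B->ADA, C->BCB, D->DAA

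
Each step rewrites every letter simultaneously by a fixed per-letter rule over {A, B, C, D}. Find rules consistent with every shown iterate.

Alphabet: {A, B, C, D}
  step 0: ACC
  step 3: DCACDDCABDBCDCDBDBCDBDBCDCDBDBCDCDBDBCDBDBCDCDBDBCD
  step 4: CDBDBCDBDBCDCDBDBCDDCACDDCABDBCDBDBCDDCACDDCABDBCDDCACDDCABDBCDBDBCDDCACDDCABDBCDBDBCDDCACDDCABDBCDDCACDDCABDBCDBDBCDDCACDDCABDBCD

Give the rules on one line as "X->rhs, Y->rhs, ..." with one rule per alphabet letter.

A->CD, B->DCA, C->BDB, D->CD

  step 3 ⇒ step 4: DCACDDCABDBCDCDBDBCDBDBCDCDBDBCDCDBDBCDBDBCDCDBDBCD ⇒ CD·BDB·CD·BDB·CD·CD·BDB·CD·DCA·CD·DCA·BDB·CD·BDB·CD·DCA·CD·DCA·BDB·CD·DCA·CD·DCA·BDB·CD·BDB·CD·DCA·CD·DCA·BDB·CD·BDB·CD·DCA·CD·DCA·BDB·CD·DCA·CD·DCA·BDB·CD·BDB·CD·DCA·CD·DCA·BDB·CD
    A ↦ CD
    B ↦ DCA
    C ↦ BDB
    D ↦ CD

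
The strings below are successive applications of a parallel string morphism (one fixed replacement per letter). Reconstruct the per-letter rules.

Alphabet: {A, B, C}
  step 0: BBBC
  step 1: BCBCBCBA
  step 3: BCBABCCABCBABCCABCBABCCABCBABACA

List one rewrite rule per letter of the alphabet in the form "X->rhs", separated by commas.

  step 0 ⇒ step 1: BBBC ⇒ BC·BC·BC·BA
    B ↦ BC
    C ↦ BA
    A ↦ CA  (constrained at step 1)

A->CA, B->BC, C->BA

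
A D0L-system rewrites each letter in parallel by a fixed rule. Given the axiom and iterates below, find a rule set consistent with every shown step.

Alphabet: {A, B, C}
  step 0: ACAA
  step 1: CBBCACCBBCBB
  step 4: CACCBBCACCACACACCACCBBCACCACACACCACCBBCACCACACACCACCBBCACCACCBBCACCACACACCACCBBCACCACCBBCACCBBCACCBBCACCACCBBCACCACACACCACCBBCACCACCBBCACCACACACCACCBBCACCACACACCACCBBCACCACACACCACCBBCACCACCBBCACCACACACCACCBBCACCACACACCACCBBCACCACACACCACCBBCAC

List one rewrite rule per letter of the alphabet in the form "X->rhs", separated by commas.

A->CBB, B->AC, C->CAC

  step 0 ⇒ step 1: ACAA ⇒ CBB·CAC·CBB·CBB
    A ↦ CBB
    C ↦ CAC
    B ↦ AC  (constrained at step 1)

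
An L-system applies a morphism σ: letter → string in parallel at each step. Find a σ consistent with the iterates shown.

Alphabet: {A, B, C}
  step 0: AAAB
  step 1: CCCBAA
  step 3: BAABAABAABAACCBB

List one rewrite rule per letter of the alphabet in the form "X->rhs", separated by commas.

  step 0 ⇒ step 1: AAAB ⇒ C·C·C·BAA
    A ↦ C
    B ↦ BAA
    C ↦ B  (constrained at step 1)

A->C, B->BAA, C->B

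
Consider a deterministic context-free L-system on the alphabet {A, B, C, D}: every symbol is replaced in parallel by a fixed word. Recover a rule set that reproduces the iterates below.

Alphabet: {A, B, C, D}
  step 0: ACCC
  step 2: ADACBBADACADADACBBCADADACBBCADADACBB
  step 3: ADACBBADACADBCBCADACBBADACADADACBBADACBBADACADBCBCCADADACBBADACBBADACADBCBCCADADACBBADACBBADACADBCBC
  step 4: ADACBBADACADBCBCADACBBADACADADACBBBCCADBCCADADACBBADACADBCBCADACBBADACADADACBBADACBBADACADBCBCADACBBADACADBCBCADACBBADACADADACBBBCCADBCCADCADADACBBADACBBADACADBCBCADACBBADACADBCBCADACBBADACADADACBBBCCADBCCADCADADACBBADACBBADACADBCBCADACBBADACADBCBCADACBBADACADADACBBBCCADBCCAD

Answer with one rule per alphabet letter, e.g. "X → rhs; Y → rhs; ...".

  step 3 ⇒ step 4: ADACBBADACADBCBCADACBBADACADADACBBADACBBADACADBCBCCADADACBBADACBBADACADBCBCCADADACBBADACBBADACADBCBC ⇒ ADA·CBB·ADA·CAD·BC·BC·ADA·CBB·ADA·CAD·ADA·CBB·BC·CAD·BC·CAD·ADA·CBB·ADA·CAD·BC·BC·ADA·CBB·ADA·CAD·ADA·CBB·ADA·CBB·ADA·CAD·BC·BC·ADA·CBB·ADA·CAD·BC·BC·ADA·CBB·ADA·CAD·ADA·CBB·BC·CAD·BC·CAD·CAD·ADA·CBB·ADA·CBB·ADA·CAD·BC·BC·ADA·CBB·ADA·CAD·BC·BC·ADA·CBB·ADA·CAD·ADA·CBB·BC·CAD·BC·CAD·CAD·ADA·CBB·ADA·CBB·ADA·CAD·BC·BC·ADA·CBB·ADA·CAD·BC·BC·ADA·CBB·ADA·CAD·ADA·CBB·BC·CAD·BC·CAD
    A ↦ ADA
    B ↦ BC
    C ↦ CAD
    D ↦ CBB

A->ADA, B->BC, C->CAD, D->CBB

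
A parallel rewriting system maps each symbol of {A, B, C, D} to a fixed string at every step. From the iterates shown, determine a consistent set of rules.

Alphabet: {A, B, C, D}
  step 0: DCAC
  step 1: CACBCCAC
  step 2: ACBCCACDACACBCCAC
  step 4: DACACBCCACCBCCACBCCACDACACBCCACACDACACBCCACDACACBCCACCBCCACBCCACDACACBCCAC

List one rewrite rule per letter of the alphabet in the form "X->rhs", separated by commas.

  step 1 ⇒ step 2: CACBCCAC ⇒ AC·BCC·AC·D·AC·AC·BCC·AC
    A ↦ BCC
    B ↦ D
    C ↦ AC
  step 0 ⇒ step 1: DCAC ⇒ C·AC·BCC·AC
    D ↦ C

A->BCC, B->D, C->AC, D->C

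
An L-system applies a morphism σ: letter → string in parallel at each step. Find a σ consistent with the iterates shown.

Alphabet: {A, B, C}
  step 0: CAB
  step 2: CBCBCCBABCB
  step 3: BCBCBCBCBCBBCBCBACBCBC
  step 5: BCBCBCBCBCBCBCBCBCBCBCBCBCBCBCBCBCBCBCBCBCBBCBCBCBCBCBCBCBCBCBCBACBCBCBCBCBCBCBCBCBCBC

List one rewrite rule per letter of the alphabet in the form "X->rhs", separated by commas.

  step 2 ⇒ step 3: CBCBCCBABCB ⇒ BCB·C·BCB·C·BCB·BCB·C·BA·C·BCB·C
    A ↦ BA
    B ↦ C
    C ↦ BCB

A->BA, B->C, C->BCB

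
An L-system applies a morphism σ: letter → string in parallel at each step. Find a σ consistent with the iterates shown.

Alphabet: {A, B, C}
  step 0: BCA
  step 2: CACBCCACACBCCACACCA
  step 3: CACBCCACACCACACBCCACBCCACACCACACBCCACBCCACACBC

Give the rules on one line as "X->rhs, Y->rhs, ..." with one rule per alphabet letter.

  step 2 ⇒ step 3: CACBCCACACBCCACACCA ⇒ CA·CBC·CA·CAC·CA·CA·CBC·CA·CBC·CA·CAC·CA·CA·CBC·CA·CBC·CA·CA·CBC
    A ↦ CBC
    B ↦ CAC
    C ↦ CA

A->CBC, B->CAC, C->CA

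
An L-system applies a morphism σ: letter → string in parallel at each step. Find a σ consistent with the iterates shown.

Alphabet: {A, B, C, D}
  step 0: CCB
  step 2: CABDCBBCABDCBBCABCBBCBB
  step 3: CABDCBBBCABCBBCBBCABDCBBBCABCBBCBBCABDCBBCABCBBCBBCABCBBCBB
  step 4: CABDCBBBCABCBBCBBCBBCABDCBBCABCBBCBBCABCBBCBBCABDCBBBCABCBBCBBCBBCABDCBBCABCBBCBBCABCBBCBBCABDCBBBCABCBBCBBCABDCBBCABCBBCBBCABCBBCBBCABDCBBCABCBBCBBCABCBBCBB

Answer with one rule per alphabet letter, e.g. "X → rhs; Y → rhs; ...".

A->D, B->CBB, C->CAB, D->B

  step 3 ⇒ step 4: CABDCBBBCABCBBCBBCABDCBBBCABCBBCBBCABDCBBCABCBBCBBCABCBBCBB ⇒ CAB·D·CBB·B·CAB·CBB·CBB·CBB·CAB·D·CBB·CAB·CBB·CBB·CAB·CBB·CBB·CAB·D·CBB·B·CAB·CBB·CBB·CBB·CAB·D·CBB·CAB·CBB·CBB·CAB·CBB·CBB·CAB·D·CBB·B·CAB·CBB·CBB·CAB·D·CBB·CAB·CBB·CBB·CAB·CBB·CBB·CAB·D·CBB·CAB·CBB·CBB·CAB·CBB·CBB
    A ↦ D
    B ↦ CBB
    C ↦ CAB
    D ↦ B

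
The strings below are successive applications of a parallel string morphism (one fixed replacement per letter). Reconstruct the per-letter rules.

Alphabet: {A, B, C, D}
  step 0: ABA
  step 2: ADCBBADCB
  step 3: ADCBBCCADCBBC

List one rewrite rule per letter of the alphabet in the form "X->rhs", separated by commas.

  step 2 ⇒ step 3: ADCBBADCB ⇒ AD·CB·B·C·C·AD·CB·B·C
    A ↦ AD
    B ↦ C
    C ↦ B
    D ↦ CB

A->AD, B->C, C->B, D->CB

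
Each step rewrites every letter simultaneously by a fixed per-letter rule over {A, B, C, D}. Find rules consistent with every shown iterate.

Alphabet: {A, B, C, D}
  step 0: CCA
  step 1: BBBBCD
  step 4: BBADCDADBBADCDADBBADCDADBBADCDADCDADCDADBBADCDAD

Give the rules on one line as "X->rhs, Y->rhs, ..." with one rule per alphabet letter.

A->CD, B->AD, C->BB, D->AD

  step 0 ⇒ step 1: CCA ⇒ BB·BB·CD
    A ↦ CD
    C ↦ BB
    B ↦ AD  (constrained at step 1)
    D ↦ AD  (constrained at step 1)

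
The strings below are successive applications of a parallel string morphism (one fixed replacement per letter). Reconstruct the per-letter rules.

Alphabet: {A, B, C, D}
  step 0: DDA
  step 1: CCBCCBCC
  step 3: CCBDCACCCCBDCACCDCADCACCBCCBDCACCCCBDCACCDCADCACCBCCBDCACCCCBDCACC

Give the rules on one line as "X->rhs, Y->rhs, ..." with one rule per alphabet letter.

A->CC, B->CCB, C->DCA, D->CCB

  step 0 ⇒ step 1: DDA ⇒ CCB·CCB·CC
    A ↦ CC
    D ↦ CCB
    B ↦ CCB  (constrained at step 1)
    C ↦ DCA  (constrained at step 1)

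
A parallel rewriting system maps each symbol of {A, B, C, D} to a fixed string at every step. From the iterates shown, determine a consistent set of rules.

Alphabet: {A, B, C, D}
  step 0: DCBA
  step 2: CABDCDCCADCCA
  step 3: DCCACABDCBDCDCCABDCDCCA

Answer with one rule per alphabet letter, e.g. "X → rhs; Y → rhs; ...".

A->CA, B->CA, C->DC, D->B

  step 2 ⇒ step 3: CABDCDCCADCCA ⇒ DC·CA·CA·B·DC·B·DC·DC·CA·B·DC·DC·CA
    A ↦ CA
    B ↦ CA
    C ↦ DC
    D ↦ B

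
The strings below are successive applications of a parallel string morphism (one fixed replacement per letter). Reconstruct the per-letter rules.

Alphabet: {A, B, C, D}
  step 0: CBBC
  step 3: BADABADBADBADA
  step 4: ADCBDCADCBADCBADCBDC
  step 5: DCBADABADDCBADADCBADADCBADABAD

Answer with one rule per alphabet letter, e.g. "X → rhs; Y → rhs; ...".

A->DC, B->A, C->AD, D->B

  step 4 ⇒ step 5: ADCBDCADCBADCBADCBDC ⇒ DC·B·AD·A·B·AD·DC·B·AD·A·DC·B·AD·A·DC·B·AD·A·B·AD
    A ↦ DC
    B ↦ A
    C ↦ AD
    D ↦ B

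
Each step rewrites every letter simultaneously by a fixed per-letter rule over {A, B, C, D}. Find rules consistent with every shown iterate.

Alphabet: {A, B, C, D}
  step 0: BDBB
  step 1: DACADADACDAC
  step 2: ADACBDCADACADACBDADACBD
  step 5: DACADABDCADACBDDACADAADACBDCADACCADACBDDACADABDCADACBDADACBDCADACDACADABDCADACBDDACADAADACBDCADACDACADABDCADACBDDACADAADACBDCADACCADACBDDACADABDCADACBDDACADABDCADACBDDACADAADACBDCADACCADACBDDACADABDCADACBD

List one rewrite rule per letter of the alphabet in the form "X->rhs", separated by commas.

  step 1 ⇒ step 2: DACADADACDAC ⇒ ADA·C·BD·C·ADA·C·ADA·C·BD·ADA·C·BD
    A ↦ C
    C ↦ BD
    D ↦ ADA
  step 0 ⇒ step 1: BDBB ⇒ DAC·ADA·DAC·DAC
    B ↦ DAC

A->C, B->DAC, C->BD, D->ADA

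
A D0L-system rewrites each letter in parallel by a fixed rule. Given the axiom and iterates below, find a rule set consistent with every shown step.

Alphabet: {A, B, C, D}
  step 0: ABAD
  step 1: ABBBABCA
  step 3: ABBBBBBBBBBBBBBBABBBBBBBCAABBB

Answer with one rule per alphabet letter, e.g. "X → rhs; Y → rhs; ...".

A->AB, B->BB, C->D, D->CA

  step 0 ⇒ step 1: ABAD ⇒ AB·BB·AB·CA
    A ↦ AB
    B ↦ BB
    D ↦ CA
    C ↦ D  (constrained at step 1)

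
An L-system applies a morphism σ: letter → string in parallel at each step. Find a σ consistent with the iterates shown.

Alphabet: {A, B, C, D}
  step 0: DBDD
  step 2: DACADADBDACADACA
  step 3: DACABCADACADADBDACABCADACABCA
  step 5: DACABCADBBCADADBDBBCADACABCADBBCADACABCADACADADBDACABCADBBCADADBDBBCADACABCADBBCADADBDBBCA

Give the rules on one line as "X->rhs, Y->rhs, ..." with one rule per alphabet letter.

  step 2 ⇒ step 3: DACADADBDACADACA ⇒ DA·CA·B·CA·DA·CA·DA·DB·DA·CA·B·CA·DA·CA·B·CA
    A ↦ CA
    B ↦ DB
    C ↦ B
    D ↦ DA

A->CA, B->DB, C->B, D->DA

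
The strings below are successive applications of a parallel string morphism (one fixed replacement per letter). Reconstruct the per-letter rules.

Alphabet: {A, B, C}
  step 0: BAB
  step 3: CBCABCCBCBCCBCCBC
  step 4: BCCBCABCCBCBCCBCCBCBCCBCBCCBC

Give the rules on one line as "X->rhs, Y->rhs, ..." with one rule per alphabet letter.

  step 3 ⇒ step 4: CBCABCCBCBCCBCCBC ⇒ BC·C·BC·ABC·C·BC·BC·C·BC·C·BC·BC·C·BC·BC·C·BC
    A ↦ ABC
    B ↦ C
    C ↦ BC

A->ABC, B->C, C->BC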